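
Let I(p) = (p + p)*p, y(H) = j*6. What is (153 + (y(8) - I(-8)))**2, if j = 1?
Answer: 961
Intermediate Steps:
y(H) = 6 (y(H) = 1*6 = 6)
I(p) = 2*p**2 (I(p) = (2*p)*p = 2*p**2)
(153 + (y(8) - I(-8)))**2 = (153 + (6 - 2*(-8)**2))**2 = (153 + (6 - 2*64))**2 = (153 + (6 - 1*128))**2 = (153 + (6 - 128))**2 = (153 - 122)**2 = 31**2 = 961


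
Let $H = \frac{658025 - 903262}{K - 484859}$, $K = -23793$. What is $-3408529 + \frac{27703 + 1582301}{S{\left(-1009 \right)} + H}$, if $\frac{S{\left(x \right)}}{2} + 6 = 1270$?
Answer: $- \frac{1460983280181063}{428705831} \approx -3.4079 \cdot 10^{6}$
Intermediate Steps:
$S{\left(x \right)} = 2528$ ($S{\left(x \right)} = -12 + 2 \cdot 1270 = -12 + 2540 = 2528$)
$H = \frac{245237}{508652}$ ($H = \frac{658025 - 903262}{-23793 - 484859} = - \frac{245237}{-508652} = \left(-245237\right) \left(- \frac{1}{508652}\right) = \frac{245237}{508652} \approx 0.48213$)
$-3408529 + \frac{27703 + 1582301}{S{\left(-1009 \right)} + H} = -3408529 + \frac{27703 + 1582301}{2528 + \frac{245237}{508652}} = -3408529 + \frac{1610004}{\frac{1286117493}{508652}} = -3408529 + 1610004 \cdot \frac{508652}{1286117493} = -3408529 + \frac{272977251536}{428705831} = - \frac{1460983280181063}{428705831}$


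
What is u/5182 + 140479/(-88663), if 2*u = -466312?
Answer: -10700136303/229725833 ≈ -46.578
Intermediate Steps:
u = -233156 (u = (1/2)*(-466312) = -233156)
u/5182 + 140479/(-88663) = -233156/5182 + 140479/(-88663) = -233156*1/5182 + 140479*(-1/88663) = -116578/2591 - 140479/88663 = -10700136303/229725833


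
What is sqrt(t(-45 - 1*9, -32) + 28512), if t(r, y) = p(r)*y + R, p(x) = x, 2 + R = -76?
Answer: sqrt(30162) ≈ 173.67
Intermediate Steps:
R = -78 (R = -2 - 76 = -78)
t(r, y) = -78 + r*y (t(r, y) = r*y - 78 = -78 + r*y)
sqrt(t(-45 - 1*9, -32) + 28512) = sqrt((-78 + (-45 - 1*9)*(-32)) + 28512) = sqrt((-78 + (-45 - 9)*(-32)) + 28512) = sqrt((-78 - 54*(-32)) + 28512) = sqrt((-78 + 1728) + 28512) = sqrt(1650 + 28512) = sqrt(30162)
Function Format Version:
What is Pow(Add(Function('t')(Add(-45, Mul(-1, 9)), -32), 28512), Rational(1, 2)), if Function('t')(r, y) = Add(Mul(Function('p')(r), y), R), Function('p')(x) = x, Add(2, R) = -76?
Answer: Pow(30162, Rational(1, 2)) ≈ 173.67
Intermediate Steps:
R = -78 (R = Add(-2, -76) = -78)
Function('t')(r, y) = Add(-78, Mul(r, y)) (Function('t')(r, y) = Add(Mul(r, y), -78) = Add(-78, Mul(r, y)))
Pow(Add(Function('t')(Add(-45, Mul(-1, 9)), -32), 28512), Rational(1, 2)) = Pow(Add(Add(-78, Mul(Add(-45, Mul(-1, 9)), -32)), 28512), Rational(1, 2)) = Pow(Add(Add(-78, Mul(Add(-45, -9), -32)), 28512), Rational(1, 2)) = Pow(Add(Add(-78, Mul(-54, -32)), 28512), Rational(1, 2)) = Pow(Add(Add(-78, 1728), 28512), Rational(1, 2)) = Pow(Add(1650, 28512), Rational(1, 2)) = Pow(30162, Rational(1, 2))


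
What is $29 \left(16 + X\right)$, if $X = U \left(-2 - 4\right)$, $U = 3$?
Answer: $-58$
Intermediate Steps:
$X = -18$ ($X = 3 \left(-2 - 4\right) = 3 \left(-6\right) = -18$)
$29 \left(16 + X\right) = 29 \left(16 - 18\right) = 29 \left(-2\right) = -58$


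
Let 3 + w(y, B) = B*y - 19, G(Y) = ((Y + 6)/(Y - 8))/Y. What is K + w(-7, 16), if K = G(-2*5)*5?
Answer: -1207/9 ≈ -134.11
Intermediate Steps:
G(Y) = (6 + Y)/(Y*(-8 + Y)) (G(Y) = ((6 + Y)/(-8 + Y))/Y = (6 + Y)/(Y*(-8 + Y)))
w(y, B) = -22 + B*y (w(y, B) = -3 + (B*y - 19) = -3 + (-19 + B*y) = -22 + B*y)
K = -⅑ (K = ((6 - 2*5)/(((-2*5))*(-8 - 2*5)))*5 = ((6 - 10)/((-10)*(-8 - 10)))*5 = -⅒*(-4)/(-18)*5 = -⅒*(-1/18)*(-4)*5 = -1/45*5 = -⅑ ≈ -0.11111)
K + w(-7, 16) = -⅑ + (-22 + 16*(-7)) = -⅑ + (-22 - 112) = -⅑ - 134 = -1207/9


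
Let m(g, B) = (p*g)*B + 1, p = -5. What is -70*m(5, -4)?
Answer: -7070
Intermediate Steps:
m(g, B) = 1 - 5*B*g (m(g, B) = (-5*g)*B + 1 = -5*B*g + 1 = 1 - 5*B*g)
-70*m(5, -4) = -70*(1 - 5*(-4)*5) = -70*(1 + 100) = -70*101 = -7070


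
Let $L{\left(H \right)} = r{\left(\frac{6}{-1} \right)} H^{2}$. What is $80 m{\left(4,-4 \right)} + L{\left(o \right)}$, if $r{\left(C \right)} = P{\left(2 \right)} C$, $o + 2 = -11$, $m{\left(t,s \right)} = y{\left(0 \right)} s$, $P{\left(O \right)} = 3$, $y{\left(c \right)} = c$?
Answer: $-3042$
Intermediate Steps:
$m{\left(t,s \right)} = 0$ ($m{\left(t,s \right)} = 0 s = 0$)
$o = -13$ ($o = -2 - 11 = -13$)
$r{\left(C \right)} = 3 C$
$L{\left(H \right)} = - 18 H^{2}$ ($L{\left(H \right)} = 3 \frac{6}{-1} H^{2} = 3 \cdot 6 \left(-1\right) H^{2} = 3 \left(-6\right) H^{2} = - 18 H^{2}$)
$80 m{\left(4,-4 \right)} + L{\left(o \right)} = 80 \cdot 0 - 18 \left(-13\right)^{2} = 0 - 3042 = -3042$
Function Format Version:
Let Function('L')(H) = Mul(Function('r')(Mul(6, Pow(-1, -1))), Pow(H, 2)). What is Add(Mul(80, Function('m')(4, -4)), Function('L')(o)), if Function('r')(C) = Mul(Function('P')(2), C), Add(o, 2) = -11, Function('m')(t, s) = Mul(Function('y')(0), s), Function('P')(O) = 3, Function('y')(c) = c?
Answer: -3042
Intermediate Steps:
Function('m')(t, s) = 0 (Function('m')(t, s) = Mul(0, s) = 0)
o = -13 (o = Add(-2, -11) = -13)
Function('r')(C) = Mul(3, C)
Function('L')(H) = Mul(-18, Pow(H, 2)) (Function('L')(H) = Mul(Mul(3, Mul(6, Pow(-1, -1))), Pow(H, 2)) = Mul(Mul(3, Mul(6, -1)), Pow(H, 2)) = Mul(Mul(3, -6), Pow(H, 2)) = Mul(-18, Pow(H, 2)))
Add(Mul(80, Function('m')(4, -4)), Function('L')(o)) = Add(Mul(80, 0), Mul(-18, Pow(-13, 2))) = Add(0, Mul(-18, 169)) = Add(0, -3042) = -3042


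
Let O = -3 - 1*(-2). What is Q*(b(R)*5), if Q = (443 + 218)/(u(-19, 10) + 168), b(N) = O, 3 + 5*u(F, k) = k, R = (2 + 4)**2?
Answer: -16525/847 ≈ -19.510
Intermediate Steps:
R = 36 (R = 6**2 = 36)
O = -1 (O = -3 + 2 = -1)
u(F, k) = -3/5 + k/5
b(N) = -1
Q = 3305/847 (Q = (443 + 218)/((-3/5 + (1/5)*10) + 168) = 661/((-3/5 + 2) + 168) = 661/(7/5 + 168) = 661/(847/5) = 661*(5/847) = 3305/847 ≈ 3.9020)
Q*(b(R)*5) = 3305*(-1*5)/847 = (3305/847)*(-5) = -16525/847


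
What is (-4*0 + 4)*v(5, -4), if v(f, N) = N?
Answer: -16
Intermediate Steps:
(-4*0 + 4)*v(5, -4) = (-4*0 + 4)*(-4) = (0 + 4)*(-4) = 4*(-4) = -16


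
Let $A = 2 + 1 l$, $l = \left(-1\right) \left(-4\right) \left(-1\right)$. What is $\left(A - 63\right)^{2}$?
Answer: $4225$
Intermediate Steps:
$l = -4$ ($l = 4 \left(-1\right) = -4$)
$A = -2$ ($A = 2 + 1 \left(-4\right) = 2 - 4 = -2$)
$\left(A - 63\right)^{2} = \left(-2 - 63\right)^{2} = \left(-65\right)^{2} = 4225$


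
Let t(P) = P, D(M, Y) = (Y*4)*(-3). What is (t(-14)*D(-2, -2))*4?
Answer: -1344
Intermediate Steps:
D(M, Y) = -12*Y (D(M, Y) = (4*Y)*(-3) = -12*Y)
(t(-14)*D(-2, -2))*4 = -(-168)*(-2)*4 = -14*24*4 = -336*4 = -1344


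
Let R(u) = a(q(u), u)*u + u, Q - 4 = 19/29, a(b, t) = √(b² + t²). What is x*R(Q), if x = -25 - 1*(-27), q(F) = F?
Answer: 270/29 + 36450*√2/841 ≈ 70.604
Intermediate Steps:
Q = 135/29 (Q = 4 + 19/29 = 135/29 ≈ 4.6552)
R(u) = u + u*√2*√(u²) (R(u) = √(u² + u²)*u + u = √(2*u²)*u + u = (√2*√(u²))*u + u = u*√2*√(u²) + u = u + u*√2*√(u²))
x = 2 (x = -25 + 27 = 2)
x*R(Q) = 2*(135*(1 + √2*√((135/29)²))/29) = 2*(135*(1 + √2*√(18225/841))/29) = 2*(135*(1 + √2*(135/29))/29) = 2*(135*(1 + 135*√2/29)/29) = 2*(135/29 + 18225*√2/841) = 270/29 + 36450*√2/841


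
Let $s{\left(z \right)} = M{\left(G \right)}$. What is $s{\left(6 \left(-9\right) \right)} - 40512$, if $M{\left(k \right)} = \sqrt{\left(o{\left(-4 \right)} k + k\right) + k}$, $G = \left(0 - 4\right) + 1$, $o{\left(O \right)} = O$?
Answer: $-40512 + \sqrt{6} \approx -40510.0$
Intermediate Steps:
$G = -3$ ($G = -4 + 1 = -3$)
$M{\left(k \right)} = \sqrt{2} \sqrt{- k}$ ($M{\left(k \right)} = \sqrt{\left(- 4 k + k\right) + k} = \sqrt{- 3 k + k} = \sqrt{- 2 k} = \sqrt{2} \sqrt{- k}$)
$s{\left(z \right)} = \sqrt{6}$ ($s{\left(z \right)} = \sqrt{2} \sqrt{\left(-1\right) \left(-3\right)} = \sqrt{2} \sqrt{3} = \sqrt{6}$)
$s{\left(6 \left(-9\right) \right)} - 40512 = \sqrt{6} - 40512 = -40512 + \sqrt{6}$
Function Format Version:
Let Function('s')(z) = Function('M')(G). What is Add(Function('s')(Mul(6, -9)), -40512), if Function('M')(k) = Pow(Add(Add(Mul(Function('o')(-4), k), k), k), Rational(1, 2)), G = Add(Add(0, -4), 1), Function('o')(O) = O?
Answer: Add(-40512, Pow(6, Rational(1, 2))) ≈ -40510.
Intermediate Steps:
G = -3 (G = Add(-4, 1) = -3)
Function('M')(k) = Mul(Pow(2, Rational(1, 2)), Pow(Mul(-1, k), Rational(1, 2))) (Function('M')(k) = Pow(Add(Add(Mul(-4, k), k), k), Rational(1, 2)) = Pow(Add(Mul(-3, k), k), Rational(1, 2)) = Pow(Mul(-2, k), Rational(1, 2)) = Mul(Pow(2, Rational(1, 2)), Pow(Mul(-1, k), Rational(1, 2))))
Function('s')(z) = Pow(6, Rational(1, 2)) (Function('s')(z) = Mul(Pow(2, Rational(1, 2)), Pow(Mul(-1, -3), Rational(1, 2))) = Mul(Pow(2, Rational(1, 2)), Pow(3, Rational(1, 2))) = Pow(6, Rational(1, 2)))
Add(Function('s')(Mul(6, -9)), -40512) = Add(Pow(6, Rational(1, 2)), -40512) = Add(-40512, Pow(6, Rational(1, 2)))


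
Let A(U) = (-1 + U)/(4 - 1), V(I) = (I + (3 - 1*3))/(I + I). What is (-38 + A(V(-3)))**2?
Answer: 52441/36 ≈ 1456.7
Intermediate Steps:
V(I) = 1/2 (V(I) = (I + (3 - 3))/((2*I)) = (I + 0)*(1/(2*I)) = I*(1/(2*I)) = 1/2)
A(U) = -1/3 + U/3 (A(U) = (-1 + U)/3 = (-1 + U)*(1/3) = -1/3 + U/3)
(-38 + A(V(-3)))**2 = (-38 + (-1/3 + (1/3)*(1/2)))**2 = (-38 + (-1/3 + 1/6))**2 = (-38 - 1/6)**2 = (-229/6)**2 = 52441/36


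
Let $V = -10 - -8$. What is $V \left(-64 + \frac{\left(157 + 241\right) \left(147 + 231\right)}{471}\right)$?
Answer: $- \frac{80200}{157} \approx -510.83$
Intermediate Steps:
$V = -2$ ($V = -10 + 8 = -2$)
$V \left(-64 + \frac{\left(157 + 241\right) \left(147 + 231\right)}{471}\right) = - 2 \left(-64 + \frac{\left(157 + 241\right) \left(147 + 231\right)}{471}\right) = - 2 \left(-64 + 398 \cdot 378 \cdot \frac{1}{471}\right) = - 2 \left(-64 + 150444 \cdot \frac{1}{471}\right) = - 2 \left(-64 + \frac{50148}{157}\right) = \left(-2\right) \frac{40100}{157} = - \frac{80200}{157}$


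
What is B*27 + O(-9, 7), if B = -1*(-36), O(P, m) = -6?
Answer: 966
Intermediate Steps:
B = 36
B*27 + O(-9, 7) = 36*27 - 6 = 972 - 6 = 966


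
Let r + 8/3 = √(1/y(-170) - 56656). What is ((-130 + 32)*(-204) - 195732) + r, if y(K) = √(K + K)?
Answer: -527228/3 + √(-1637358400 - 170*I*√85)/170 ≈ -1.7574e+5 - 238.03*I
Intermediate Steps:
y(K) = √2*√K (y(K) = √(2*K) = √2*√K)
r = -8/3 + √(-56656 - I*√85/170) (r = -8/3 + √(1/(√2*√(-170)) - 56656) = -8/3 + √(1/(√2*(I*√170)) - 56656) = -8/3 + √(1/(2*I*√85) - 56656) = -8/3 + √(-I*√85/170 - 56656) = -8/3 + √(-56656 - I*√85/170) ≈ -2.6666 - 238.03*I)
((-130 + 32)*(-204) - 195732) + r = ((-130 + 32)*(-204) - 195732) + (-8/3 + √(-1637358400 - 170*I*√85)/170) = (-98*(-204) - 195732) + (-8/3 + √(-1637358400 - 170*I*√85)/170) = (19992 - 195732) + (-8/3 + √(-1637358400 - 170*I*√85)/170) = -175740 + (-8/3 + √(-1637358400 - 170*I*√85)/170) = -527228/3 + √(-1637358400 - 170*I*√85)/170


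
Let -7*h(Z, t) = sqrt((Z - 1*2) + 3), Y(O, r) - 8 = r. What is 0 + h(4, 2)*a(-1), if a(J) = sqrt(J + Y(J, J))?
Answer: -sqrt(30)/7 ≈ -0.78246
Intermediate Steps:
Y(O, r) = 8 + r
h(Z, t) = -sqrt(1 + Z)/7 (h(Z, t) = -sqrt((Z - 1*2) + 3)/7 = -sqrt((Z - 2) + 3)/7 = -sqrt((-2 + Z) + 3)/7 = -sqrt(1 + Z)/7)
a(J) = sqrt(8 + 2*J) (a(J) = sqrt(J + (8 + J)) = sqrt(8 + 2*J))
0 + h(4, 2)*a(-1) = 0 + (-sqrt(1 + 4)/7)*sqrt(8 + 2*(-1)) = 0 + (-sqrt(5)/7)*sqrt(8 - 2) = 0 + (-sqrt(5)/7)*sqrt(6) = 0 - sqrt(30)/7 = -sqrt(30)/7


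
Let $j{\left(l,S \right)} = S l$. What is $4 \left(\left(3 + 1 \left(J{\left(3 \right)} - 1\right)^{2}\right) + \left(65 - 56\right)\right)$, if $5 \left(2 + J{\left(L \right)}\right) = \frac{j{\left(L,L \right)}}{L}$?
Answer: $\frac{1776}{25} \approx 71.04$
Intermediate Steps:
$J{\left(L \right)} = -2 + \frac{L}{5}$ ($J{\left(L \right)} = -2 + \frac{L L \frac{1}{L}}{5} = -2 + \frac{L^{2} \frac{1}{L}}{5} = -2 + \frac{L}{5}$)
$4 \left(\left(3 + 1 \left(J{\left(3 \right)} - 1\right)^{2}\right) + \left(65 - 56\right)\right) = 4 \left(\left(3 + 1 \left(\left(-2 + \frac{1}{5} \cdot 3\right) - 1\right)^{2}\right) + \left(65 - 56\right)\right) = 4 \left(\left(3 + 1 \left(\left(-2 + \frac{3}{5}\right) - 1\right)^{2}\right) + \left(65 - 56\right)\right) = 4 \left(\left(3 + 1 \left(- \frac{7}{5} - 1\right)^{2}\right) + 9\right) = 4 \left(\left(3 + 1 \left(- \frac{12}{5}\right)^{2}\right) + 9\right) = 4 \left(\left(3 + 1 \cdot \frac{144}{25}\right) + 9\right) = 4 \left(\left(3 + \frac{144}{25}\right) + 9\right) = 4 \left(\frac{219}{25} + 9\right) = 4 \cdot \frac{444}{25} = \frac{1776}{25}$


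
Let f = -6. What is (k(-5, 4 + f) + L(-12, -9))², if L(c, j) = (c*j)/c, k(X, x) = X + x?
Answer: 256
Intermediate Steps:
L(c, j) = j
(k(-5, 4 + f) + L(-12, -9))² = ((-5 + (4 - 6)) - 9)² = ((-5 - 2) - 9)² = (-7 - 9)² = (-16)² = 256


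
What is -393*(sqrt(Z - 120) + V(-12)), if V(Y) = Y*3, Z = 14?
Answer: 14148 - 393*I*sqrt(106) ≈ 14148.0 - 4046.2*I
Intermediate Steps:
V(Y) = 3*Y
-393*(sqrt(Z - 120) + V(-12)) = -393*(sqrt(14 - 120) + 3*(-12)) = -393*(sqrt(-106) - 36) = -393*(I*sqrt(106) - 36) = -393*(-36 + I*sqrt(106)) = 14148 - 393*I*sqrt(106)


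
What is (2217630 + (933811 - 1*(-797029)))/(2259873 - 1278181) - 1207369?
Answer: -592630269939/490846 ≈ -1.2074e+6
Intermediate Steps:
(2217630 + (933811 - 1*(-797029)))/(2259873 - 1278181) - 1207369 = (2217630 + (933811 + 797029))/981692 - 1207369 = (2217630 + 1730840)*(1/981692) - 1207369 = 3948470*(1/981692) - 1207369 = 1974235/490846 - 1207369 = -592630269939/490846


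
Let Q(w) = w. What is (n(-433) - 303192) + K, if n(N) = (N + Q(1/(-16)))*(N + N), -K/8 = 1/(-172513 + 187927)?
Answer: 4429374715/61656 ≈ 71840.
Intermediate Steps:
K = -4/7707 (K = -8/(-172513 + 187927) = -8/15414 = -8*1/15414 = -4/7707 ≈ -0.00051901)
n(N) = 2*N*(-1/16 + N) (n(N) = (N + 1/(-16))*(N + N) = (N - 1/16)*(2*N) = (-1/16 + N)*(2*N) = 2*N*(-1/16 + N))
(n(-433) - 303192) + K = ((⅛)*(-433)*(-1 + 16*(-433)) - 303192) - 4/7707 = ((⅛)*(-433)*(-1 - 6928) - 303192) - 4/7707 = ((⅛)*(-433)*(-6929) - 303192) - 4/7707 = (3000257/8 - 303192) - 4/7707 = 574721/8 - 4/7707 = 4429374715/61656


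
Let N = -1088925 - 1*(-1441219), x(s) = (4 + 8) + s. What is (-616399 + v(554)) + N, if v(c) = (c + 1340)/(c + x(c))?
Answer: -147897853/560 ≈ -2.6410e+5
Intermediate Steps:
x(s) = 12 + s
N = 352294 (N = -1088925 + 1441219 = 352294)
v(c) = (1340 + c)/(12 + 2*c) (v(c) = (c + 1340)/(c + (12 + c)) = (1340 + c)/(12 + 2*c))
(-616399 + v(554)) + N = (-616399 + (1340 + 554)/(2*(6 + 554))) + 352294 = (-616399 + (1/2)*1894/560) + 352294 = (-616399 + (1/2)*(1/560)*1894) + 352294 = (-616399 + 947/560) + 352294 = -345182493/560 + 352294 = -147897853/560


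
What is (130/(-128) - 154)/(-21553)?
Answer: 9921/1379392 ≈ 0.0071923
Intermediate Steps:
(130/(-128) - 154)/(-21553) = (130*(-1/128) - 154)*(-1/21553) = (-65/64 - 154)*(-1/21553) = -9921/64*(-1/21553) = 9921/1379392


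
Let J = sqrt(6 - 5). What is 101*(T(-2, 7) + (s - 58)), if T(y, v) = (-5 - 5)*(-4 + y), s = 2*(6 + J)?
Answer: 1616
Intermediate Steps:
J = 1 (J = sqrt(1) = 1)
s = 14 (s = 2*(6 + 1) = 2*7 = 14)
T(y, v) = 40 - 10*y (T(y, v) = -10*(-4 + y) = 40 - 10*y)
101*(T(-2, 7) + (s - 58)) = 101*((40 - 10*(-2)) + (14 - 58)) = 101*((40 + 20) - 44) = 101*(60 - 44) = 101*16 = 1616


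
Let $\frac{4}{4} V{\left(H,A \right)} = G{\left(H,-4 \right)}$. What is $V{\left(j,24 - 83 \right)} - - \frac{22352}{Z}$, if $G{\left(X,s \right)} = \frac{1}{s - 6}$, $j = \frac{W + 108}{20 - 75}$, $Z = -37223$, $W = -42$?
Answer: $- \frac{260743}{372230} \approx -0.70049$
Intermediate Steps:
$j = - \frac{6}{5}$ ($j = \frac{-42 + 108}{20 - 75} = \frac{66}{-55} = 66 \left(- \frac{1}{55}\right) = - \frac{6}{5} \approx -1.2$)
$G{\left(X,s \right)} = \frac{1}{-6 + s}$
$V{\left(H,A \right)} = - \frac{1}{10}$ ($V{\left(H,A \right)} = \frac{1}{-6 - 4} = \frac{1}{-10} = - \frac{1}{10}$)
$V{\left(j,24 - 83 \right)} - - \frac{22352}{Z} = - \frac{1}{10} - - \frac{22352}{-37223} = - \frac{1}{10} - \left(-22352\right) \left(- \frac{1}{37223}\right) = - \frac{1}{10} - \frac{22352}{37223} = - \frac{260743}{372230}$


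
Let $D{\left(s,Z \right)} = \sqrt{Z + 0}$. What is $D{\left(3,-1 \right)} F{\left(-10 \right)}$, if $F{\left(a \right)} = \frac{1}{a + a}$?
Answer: $- \frac{i}{20} \approx - 0.05 i$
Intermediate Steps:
$F{\left(a \right)} = \frac{1}{2 a}$
$D{\left(s,Z \right)} = \sqrt{Z}$
$D{\left(3,-1 \right)} F{\left(-10 \right)} = \sqrt{-1} \frac{1}{2 \left(-10\right)} = i \frac{1}{2} \left(- \frac{1}{10}\right) = i \left(- \frac{1}{20}\right) = - \frac{i}{20}$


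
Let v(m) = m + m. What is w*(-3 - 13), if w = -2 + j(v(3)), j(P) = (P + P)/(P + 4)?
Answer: 64/5 ≈ 12.800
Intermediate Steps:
v(m) = 2*m
j(P) = 2*P/(4 + P) (j(P) = (2*P)/(4 + P) = 2*P/(4 + P))
w = -4/5 (w = -2 + 2*(2*3)/(4 + 2*3) = -2 + 2*6/(4 + 6) = -2 + 2*6/10 = -2 + 2*6*(1/10) = -2 + 6/5 = -4/5 ≈ -0.80000)
w*(-3 - 13) = -4*(-3 - 13)/5 = -4/5*(-16) = 64/5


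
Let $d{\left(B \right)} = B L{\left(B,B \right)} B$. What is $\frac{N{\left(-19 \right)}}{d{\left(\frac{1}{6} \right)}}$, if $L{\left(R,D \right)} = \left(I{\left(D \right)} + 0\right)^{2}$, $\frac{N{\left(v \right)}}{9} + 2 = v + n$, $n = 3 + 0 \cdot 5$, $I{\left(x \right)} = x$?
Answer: $-209952$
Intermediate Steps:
$n = 3$ ($n = 3 + 0 = 3$)
$N{\left(v \right)} = 9 + 9 v$ ($N{\left(v \right)} = -18 + 9 \left(v + 3\right) = -18 + 9 \left(3 + v\right) = -18 + \left(27 + 9 v\right) = 9 + 9 v$)
$L{\left(R,D \right)} = D^{2}$ ($L{\left(R,D \right)} = \left(D + 0\right)^{2} = D^{2}$)
$d{\left(B \right)} = B^{4}$ ($d{\left(B \right)} = B B^{2} B = B^{3} B = B^{4}$)
$\frac{N{\left(-19 \right)}}{d{\left(\frac{1}{6} \right)}} = \frac{9 + 9 \left(-19\right)}{\left(\frac{1}{6}\right)^{4}} = \frac{9 - 171}{\left(\frac{1}{6}\right)^{4}} = - 162 \frac{1}{\frac{1}{1296}} = \left(-162\right) 1296 = -209952$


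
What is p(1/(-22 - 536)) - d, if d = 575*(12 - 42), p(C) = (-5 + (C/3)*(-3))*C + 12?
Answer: 5374768157/311364 ≈ 17262.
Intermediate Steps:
p(C) = 12 + C*(-5 - C) (p(C) = (-5 + (C*(1/3))*(-3))*C + 12 = (-5 + (C/3)*(-3))*C + 12 = (-5 - C)*C + 12 = C*(-5 - C) + 12 = 12 + C*(-5 - C))
d = -17250 (d = 575*(-30) = -17250)
p(1/(-22 - 536)) - d = (12 - (1/(-22 - 536))**2 - 5/(-22 - 536)) - 1*(-17250) = (12 - (1/(-558))**2 - 5/(-558)) + 17250 = (12 - (-1/558)**2 - 5*(-1/558)) + 17250 = (12 - 1*1/311364 + 5/558) + 17250 = (12 - 1/311364 + 5/558) + 17250 = 3739157/311364 + 17250 = 5374768157/311364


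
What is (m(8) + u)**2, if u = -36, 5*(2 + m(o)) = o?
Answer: 33124/25 ≈ 1325.0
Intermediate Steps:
m(o) = -2 + o/5
(m(8) + u)**2 = ((-2 + (1/5)*8) - 36)**2 = ((-2 + 8/5) - 36)**2 = (-2/5 - 36)**2 = (-182/5)**2 = 33124/25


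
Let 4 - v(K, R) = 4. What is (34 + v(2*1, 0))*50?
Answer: 1700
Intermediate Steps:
v(K, R) = 0 (v(K, R) = 4 - 1*4 = 4 - 4 = 0)
(34 + v(2*1, 0))*50 = (34 + 0)*50 = 34*50 = 1700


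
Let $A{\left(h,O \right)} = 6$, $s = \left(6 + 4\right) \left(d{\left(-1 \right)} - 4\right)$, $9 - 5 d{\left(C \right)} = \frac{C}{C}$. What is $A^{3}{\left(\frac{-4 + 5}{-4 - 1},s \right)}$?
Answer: $216$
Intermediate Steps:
$d{\left(C \right)} = \frac{8}{5}$ ($d{\left(C \right)} = \frac{9}{5} - \frac{C \frac{1}{C}}{5} = \frac{9}{5} - \frac{1}{5} = \frac{8}{5}$)
$s = -24$ ($s = \left(6 + 4\right) \left(\frac{8}{5} - 4\right) = 10 \left(- \frac{12}{5}\right) = -24$)
$A^{3}{\left(\frac{-4 + 5}{-4 - 1},s \right)} = 6^{3} = 216$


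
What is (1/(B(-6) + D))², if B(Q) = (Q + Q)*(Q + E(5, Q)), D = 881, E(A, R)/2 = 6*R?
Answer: 1/3301489 ≈ 3.0289e-7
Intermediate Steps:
E(A, R) = 12*R (E(A, R) = 2*(6*R) = 12*R)
B(Q) = 26*Q² (B(Q) = (Q + Q)*(Q + 12*Q) = (2*Q)*(13*Q) = 26*Q²)
(1/(B(-6) + D))² = (1/(26*(-6)² + 881))² = (1/(26*36 + 881))² = (1/(936 + 881))² = (1/1817)² = 1/3301489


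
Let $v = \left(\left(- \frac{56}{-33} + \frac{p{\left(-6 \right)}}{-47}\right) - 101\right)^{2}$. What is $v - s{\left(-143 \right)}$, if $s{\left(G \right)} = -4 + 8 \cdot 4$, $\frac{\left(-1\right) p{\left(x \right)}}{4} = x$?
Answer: $\frac{23899088893}{2405601} \approx 9934.8$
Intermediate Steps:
$p{\left(x \right)} = - 4 x$
$s{\left(G \right)} = 28$ ($s{\left(G \right)} = -4 + 32 = 28$)
$v = \frac{23966445721}{2405601}$ ($v = \left(\left(- \frac{56}{-33} + \frac{\left(-4\right) \left(-6\right)}{-47}\right) - 101\right)^{2} = \left(\left(\left(-56\right) \left(- \frac{1}{33}\right) + 24 \left(- \frac{1}{47}\right)\right) - 101\right)^{2} = \left(\left(\frac{56}{33} - \frac{24}{47}\right) - 101\right)^{2} = \left(\frac{1840}{1551} - 101\right)^{2} = \left(- \frac{154811}{1551}\right)^{2} = \frac{23966445721}{2405601} \approx 9962.8$)
$v - s{\left(-143 \right)} = \frac{23966445721}{2405601} - 28 = \frac{23899088893}{2405601}$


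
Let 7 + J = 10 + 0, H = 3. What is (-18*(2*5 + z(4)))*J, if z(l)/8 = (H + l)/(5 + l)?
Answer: -876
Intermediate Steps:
z(l) = 8*(3 + l)/(5 + l) (z(l) = 8*((3 + l)/(5 + l)) = 8*(3 + l)/(5 + l))
J = 3 (J = -7 + (10 + 0) = -7 + 10 = 3)
(-18*(2*5 + z(4)))*J = -18*(2*5 + 8*(3 + 4)/(5 + 4))*3 = -18*(10 + 8*7/9)*3 = -18*(10 + 8*(⅑)*7)*3 = -18*(10 + 56/9)*3 = -18*146/9*3 = -292*3 = -876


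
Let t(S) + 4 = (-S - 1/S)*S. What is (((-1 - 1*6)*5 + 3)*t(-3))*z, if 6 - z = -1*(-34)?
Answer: -12544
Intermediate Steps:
z = -28 (z = 6 - (-1)*(-34) = 6 - 1*34 = 6 - 34 = -28)
t(S) = -4 + S*(-S - 1/S) (t(S) = -4 + (-S - 1/S)*S = -4 + S*(-S - 1/S))
(((-1 - 1*6)*5 + 3)*t(-3))*z = (((-1 - 1*6)*5 + 3)*(-5 - 1*(-3)²))*(-28) = (((-1 - 6)*5 + 3)*(-5 - 1*9))*(-28) = ((-7*5 + 3)*(-5 - 9))*(-28) = ((-35 + 3)*(-14))*(-28) = -32*(-14)*(-28) = 448*(-28) = -12544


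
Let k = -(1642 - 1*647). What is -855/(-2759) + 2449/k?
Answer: -5906066/2745205 ≈ -2.1514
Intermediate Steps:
k = -995 (k = -(1642 - 647) = -1*995 = -995)
-855/(-2759) + 2449/k = -855/(-2759) + 2449/(-995) = -855*(-1/2759) + 2449*(-1/995) = 855/2759 - 2449/995 = -5906066/2745205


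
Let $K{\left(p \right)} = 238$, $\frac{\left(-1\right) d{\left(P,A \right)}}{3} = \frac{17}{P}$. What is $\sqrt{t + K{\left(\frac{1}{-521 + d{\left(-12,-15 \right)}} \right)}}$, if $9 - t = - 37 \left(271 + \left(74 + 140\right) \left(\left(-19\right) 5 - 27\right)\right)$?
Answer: $i \sqrt{955722} \approx 977.61 i$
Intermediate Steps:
$d{\left(P,A \right)} = - \frac{51}{P}$ ($d{\left(P,A \right)} = - 3 \frac{17}{P} = - \frac{51}{P}$)
$t = -955960$ ($t = 9 - - 37 \left(271 + \left(74 + 140\right) \left(\left(-19\right) 5 - 27\right)\right) = 9 - - 37 \left(271 + 214 \left(-95 - 27\right)\right) = 9 - - 37 \left(271 + 214 \left(-122\right)\right) = 9 - - 37 \left(271 - 26108\right) = 9 - \left(-37\right) \left(-25837\right) = 9 - 955969 = -955960$)
$\sqrt{t + K{\left(\frac{1}{-521 + d{\left(-12,-15 \right)}} \right)}} = \sqrt{-955960 + 238} = \sqrt{-955722} = i \sqrt{955722}$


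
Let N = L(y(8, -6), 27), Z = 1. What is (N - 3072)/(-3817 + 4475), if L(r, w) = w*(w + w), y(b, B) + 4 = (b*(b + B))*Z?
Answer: -807/329 ≈ -2.4529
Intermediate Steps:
y(b, B) = -4 + b*(B + b) (y(b, B) = -4 + (b*(b + B))*1 = -4 + (b*(B + b))*1 = -4 + b*(B + b))
L(r, w) = 2*w**2 (L(r, w) = w*(2*w) = 2*w**2)
N = 1458 (N = 2*27**2 = 2*729 = 1458)
(N - 3072)/(-3817 + 4475) = (1458 - 3072)/(-3817 + 4475) = -1614/658 = -1614*1/658 = -807/329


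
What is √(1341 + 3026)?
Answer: √4367 ≈ 66.083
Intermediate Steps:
√(1341 + 3026) = √4367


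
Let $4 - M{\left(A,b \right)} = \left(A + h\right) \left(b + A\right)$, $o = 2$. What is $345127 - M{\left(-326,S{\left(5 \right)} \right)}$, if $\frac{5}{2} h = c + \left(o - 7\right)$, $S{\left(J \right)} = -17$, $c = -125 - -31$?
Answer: $\frac{2352619}{5} \approx 4.7052 \cdot 10^{5}$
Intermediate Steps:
$c = -94$ ($c = -125 + 31 = -94$)
$h = - \frac{198}{5}$ ($h = \frac{2 \left(-94 + \left(2 - 7\right)\right)}{5} = \frac{2 \left(-94 - 5\right)}{5} = \frac{2}{5} \left(-99\right) = - \frac{198}{5} \approx -39.6$)
$M{\left(A,b \right)} = 4 - \left(- \frac{198}{5} + A\right) \left(A + b\right)$ ($M{\left(A,b \right)} = 4 - \left(A - \frac{198}{5}\right) \left(b + A\right) = 4 - \left(- \frac{198}{5} + A\right) \left(A + b\right)$)
$345127 - M{\left(-326,S{\left(5 \right)} \right)} = 345127 - \left(4 - \left(-326\right)^{2} + \frac{198}{5} \left(-326\right) + \frac{198}{5} \left(-17\right) - \left(-326\right) \left(-17\right)\right) = 345127 - \left(4 - 106276 - \frac{64548}{5} - \frac{3366}{5} - 5542\right) = 345127 - - \frac{626984}{5} = 345127 + \frac{626984}{5} = \frac{2352619}{5}$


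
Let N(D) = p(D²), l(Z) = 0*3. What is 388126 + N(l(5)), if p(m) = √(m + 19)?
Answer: 388126 + √19 ≈ 3.8813e+5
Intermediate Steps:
p(m) = √(19 + m)
l(Z) = 0
N(D) = √(19 + D²)
388126 + N(l(5)) = 388126 + √(19 + 0²) = 388126 + √(19 + 0) = 388126 + √19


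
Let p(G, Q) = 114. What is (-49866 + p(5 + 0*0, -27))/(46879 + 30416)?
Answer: -16584/25765 ≈ -0.64366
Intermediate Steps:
(-49866 + p(5 + 0*0, -27))/(46879 + 30416) = (-49866 + 114)/(46879 + 30416) = -49752/77295 = -49752*1/77295 = -16584/25765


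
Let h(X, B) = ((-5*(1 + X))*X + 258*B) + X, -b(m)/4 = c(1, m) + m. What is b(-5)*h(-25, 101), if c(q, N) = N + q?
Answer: 829188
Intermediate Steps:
b(m) = -4 - 8*m (b(m) = -4*((m + 1) + m) = -4*((1 + m) + m) = -4*(1 + 2*m) = -4 - 8*m)
h(X, B) = X + 258*B + X*(-5 - 5*X) (h(X, B) = ((-5 - 5*X)*X + 258*B) + X = (X*(-5 - 5*X) + 258*B) + X = (258*B + X*(-5 - 5*X)) + X = X + 258*B + X*(-5 - 5*X))
b(-5)*h(-25, 101) = (-4 - 8*(-5))*(-5*(-25)² - 4*(-25) + 258*101) = (-4 + 40)*(-5*625 + 100 + 26058) = 36*(-3125 + 100 + 26058) = 36*23033 = 829188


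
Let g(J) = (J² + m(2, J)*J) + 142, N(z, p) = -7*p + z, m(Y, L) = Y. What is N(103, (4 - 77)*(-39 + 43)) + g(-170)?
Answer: 30849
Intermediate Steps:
N(z, p) = z - 7*p
g(J) = 142 + J² + 2*J (g(J) = (J² + 2*J) + 142 = 142 + J² + 2*J)
N(103, (4 - 77)*(-39 + 43)) + g(-170) = (103 - 7*(4 - 77)*(-39 + 43)) + (142 + (-170)² + 2*(-170)) = (103 - (-511)*4) + (142 + 28900 - 340) = (103 - 7*(-292)) + 28702 = (103 + 2044) + 28702 = 2147 + 28702 = 30849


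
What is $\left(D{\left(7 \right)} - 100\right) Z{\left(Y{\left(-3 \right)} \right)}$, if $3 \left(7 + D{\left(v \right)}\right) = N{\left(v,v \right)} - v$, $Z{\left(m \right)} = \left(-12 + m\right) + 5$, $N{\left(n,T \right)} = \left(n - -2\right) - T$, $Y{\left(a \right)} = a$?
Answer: $\frac{3260}{3} \approx 1086.7$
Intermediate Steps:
$N{\left(n,T \right)} = 2 + n - T$ ($N{\left(n,T \right)} = \left(n + 2\right) - T = \left(2 + n\right) - T = 2 + n - T$)
$Z{\left(m \right)} = -7 + m$
$D{\left(v \right)} = - \frac{19}{3} - \frac{v}{3}$ ($D{\left(v \right)} = -7 + \frac{\left(2 + v - v\right) - v}{3} = -7 + \frac{2 - v}{3} = -7 - \left(- \frac{2}{3} + \frac{v}{3}\right) = - \frac{19}{3} - \frac{v}{3}$)
$\left(D{\left(7 \right)} - 100\right) Z{\left(Y{\left(-3 \right)} \right)} = \left(\left(- \frac{19}{3} - \frac{7}{3}\right) - 100\right) \left(-7 - 3\right) = \left(\left(- \frac{19}{3} - \frac{7}{3}\right) - 100\right) \left(-10\right) = \left(- \frac{26}{3} - 100\right) \left(-10\right) = \left(- \frac{326}{3}\right) \left(-10\right) = \frac{3260}{3}$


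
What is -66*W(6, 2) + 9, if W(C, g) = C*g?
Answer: -783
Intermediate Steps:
-66*W(6, 2) + 9 = -396*2 + 9 = -66*12 + 9 = -792 + 9 = -783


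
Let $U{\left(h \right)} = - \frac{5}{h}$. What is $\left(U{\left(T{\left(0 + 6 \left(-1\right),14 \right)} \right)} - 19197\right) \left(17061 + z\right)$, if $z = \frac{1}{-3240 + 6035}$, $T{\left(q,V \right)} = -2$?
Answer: $- \frac{70407634844}{215} \approx -3.2748 \cdot 10^{8}$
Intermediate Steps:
$z = \frac{1}{2795} \approx 0.00035778$
$\left(U{\left(T{\left(0 + 6 \left(-1\right),14 \right)} \right)} - 19197\right) \left(17061 + z\right) = \left(- \frac{5}{-2} - 19197\right) \left(17061 + \frac{1}{2795}\right) = \left(\left(-5\right) \left(- \frac{1}{2}\right) - 19197\right) \frac{47685496}{2795} = \left(\frac{5}{2} - 19197\right) \frac{47685496}{2795} = \left(- \frac{38389}{2}\right) \frac{47685496}{2795} = - \frac{70407634844}{215}$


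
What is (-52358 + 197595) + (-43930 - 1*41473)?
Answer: 59834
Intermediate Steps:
(-52358 + 197595) + (-43930 - 1*41473) = 145237 + (-43930 - 41473) = 145237 - 85403 = 59834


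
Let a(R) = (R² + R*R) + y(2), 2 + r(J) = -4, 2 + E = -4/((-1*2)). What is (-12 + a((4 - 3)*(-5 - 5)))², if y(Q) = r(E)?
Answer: 33124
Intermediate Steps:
E = 0 (E = -2 - 4/((-1*2)) = -2 - 4/(-2) = -2 - 4*(-½) = -2 + 2 = 0)
r(J) = -6 (r(J) = -2 - 4 = -6)
y(Q) = -6
a(R) = -6 + 2*R² (a(R) = (R² + R*R) - 6 = (R² + R²) - 6 = 2*R² - 6 = -6 + 2*R²)
(-12 + a((4 - 3)*(-5 - 5)))² = (-12 + (-6 + 2*((4 - 3)*(-5 - 5))²))² = (-12 + (-6 + 2*(1*(-10))²))² = (-12 + (-6 + 2*(-10)²))² = (-12 + (-6 + 2*100))² = (-12 + (-6 + 200))² = (-12 + 194)² = 182² = 33124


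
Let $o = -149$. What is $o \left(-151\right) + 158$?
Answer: $22657$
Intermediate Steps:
$o \left(-151\right) + 158 = \left(-149\right) \left(-151\right) + 158 = 22499 + 158 = 22657$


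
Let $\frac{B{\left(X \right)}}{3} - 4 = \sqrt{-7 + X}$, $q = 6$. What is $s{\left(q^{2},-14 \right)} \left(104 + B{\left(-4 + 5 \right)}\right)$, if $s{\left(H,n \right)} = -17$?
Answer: $-1972 - 51 i \sqrt{6} \approx -1972.0 - 124.92 i$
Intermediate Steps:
$B{\left(X \right)} = 12 + 3 \sqrt{-7 + X}$
$s{\left(q^{2},-14 \right)} \left(104 + B{\left(-4 + 5 \right)}\right) = - 17 \left(104 + \left(12 + 3 \sqrt{-7 + \left(-4 + 5\right)}\right)\right) = - 17 \left(104 + \left(12 + 3 \sqrt{-7 + 1}\right)\right) = - 17 \left(104 + \left(12 + 3 \sqrt{-6}\right)\right) = - 17 \left(104 + \left(12 + 3 i \sqrt{6}\right)\right) = - 17 \left(116 + 3 i \sqrt{6}\right) = -1972 - 51 i \sqrt{6}$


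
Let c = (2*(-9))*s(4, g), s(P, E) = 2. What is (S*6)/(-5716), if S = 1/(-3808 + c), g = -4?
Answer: 3/10986152 ≈ 2.7307e-7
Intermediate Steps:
c = -36 (c = (2*(-9))*2 = -18*2 = -36)
S = -1/3844 (S = 1/(-3808 - 36) = 1/(-3844) = -1/3844 ≈ -0.00026015)
(S*6)/(-5716) = -1/3844*6/(-5716) = -3/1922*(-1/5716) = 3/10986152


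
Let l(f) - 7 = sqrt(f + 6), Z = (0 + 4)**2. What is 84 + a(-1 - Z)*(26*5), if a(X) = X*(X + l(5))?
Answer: 22184 - 2210*sqrt(11) ≈ 14854.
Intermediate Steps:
Z = 16 (Z = 4**2 = 16)
l(f) = 7 + sqrt(6 + f) (l(f) = 7 + sqrt(f + 6) = 7 + sqrt(6 + f))
a(X) = X*(7 + X + sqrt(11)) (a(X) = X*(X + (7 + sqrt(6 + 5))) = X*(X + (7 + sqrt(11))) = X*(7 + X + sqrt(11)))
84 + a(-1 - Z)*(26*5) = 84 + ((-1 - 1*16)*(7 + (-1 - 1*16) + sqrt(11)))*(26*5) = 84 + ((-1 - 16)*(7 + (-1 - 16) + sqrt(11)))*130 = 84 - 17*(7 - 17 + sqrt(11))*130 = 84 - 17*(-10 + sqrt(11))*130 = 84 + (170 - 17*sqrt(11))*130 = 84 + (22100 - 2210*sqrt(11)) = 22184 - 2210*sqrt(11)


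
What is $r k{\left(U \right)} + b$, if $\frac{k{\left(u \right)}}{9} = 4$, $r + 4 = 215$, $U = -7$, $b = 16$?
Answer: $7612$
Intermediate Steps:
$r = 211$ ($r = -4 + 215 = 211$)
$k{\left(u \right)} = 36$ ($k{\left(u \right)} = 9 \cdot 4 = 36$)
$r k{\left(U \right)} + b = 211 \cdot 36 + 16 = 7596 + 16 = 7612$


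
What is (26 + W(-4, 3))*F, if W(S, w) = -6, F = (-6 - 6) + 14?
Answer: 40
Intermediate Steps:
F = 2 (F = -12 + 14 = 2)
(26 + W(-4, 3))*F = (26 - 6)*2 = 20*2 = 40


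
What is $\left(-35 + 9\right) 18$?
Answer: $-468$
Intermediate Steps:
$\left(-35 + 9\right) 18 = \left(-26\right) 18 = -468$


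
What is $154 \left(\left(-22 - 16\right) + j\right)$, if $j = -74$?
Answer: $-17248$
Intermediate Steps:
$154 \left(\left(-22 - 16\right) + j\right) = 154 \left(\left(-22 - 16\right) - 74\right) = 154 \left(-38 - 74\right) = 154 \left(-112\right) = -17248$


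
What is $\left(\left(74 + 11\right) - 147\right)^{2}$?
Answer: $3844$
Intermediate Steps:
$\left(\left(74 + 11\right) - 147\right)^{2} = \left(85 - 147\right)^{2} = \left(-62\right)^{2} = 3844$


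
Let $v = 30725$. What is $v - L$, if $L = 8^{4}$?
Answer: $26629$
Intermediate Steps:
$L = 4096$
$v - L = 30725 - 4096 = 26629$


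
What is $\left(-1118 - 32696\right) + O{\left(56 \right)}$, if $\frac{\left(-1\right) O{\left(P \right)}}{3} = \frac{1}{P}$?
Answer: $- \frac{1893587}{56} \approx -33814.0$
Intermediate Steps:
$O{\left(P \right)} = - \frac{3}{P}$
$\left(-1118 - 32696\right) + O{\left(56 \right)} = \left(-1118 - 32696\right) - \frac{3}{56} = -33814 - \frac{3}{56} = - \frac{1893587}{56}$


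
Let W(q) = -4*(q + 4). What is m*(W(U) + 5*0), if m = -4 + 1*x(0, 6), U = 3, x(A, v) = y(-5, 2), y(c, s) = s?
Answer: 56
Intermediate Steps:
x(A, v) = 2
W(q) = -16 - 4*q (W(q) = -4*(4 + q) = -16 - 4*q)
m = -2 (m = -4 + 1*2 = -4 + 2 = -2)
m*(W(U) + 5*0) = -2*((-16 - 4*3) + 5*0) = -2*((-16 - 12) + 0) = -2*(-28 + 0) = -2*(-28) = 56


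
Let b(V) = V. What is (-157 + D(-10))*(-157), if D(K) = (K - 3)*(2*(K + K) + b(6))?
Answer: -44745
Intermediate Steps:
D(K) = (-3 + K)*(6 + 4*K) (D(K) = (K - 3)*(2*(K + K) + 6) = (-3 + K)*(2*(2*K) + 6) = (-3 + K)*(4*K + 6) = (-3 + K)*(6 + 4*K))
(-157 + D(-10))*(-157) = (-157 + (-18 - 6*(-10) + 4*(-10)**2))*(-157) = (-157 + (-18 + 60 + 4*100))*(-157) = (-157 + (-18 + 60 + 400))*(-157) = (-157 + 442)*(-157) = 285*(-157) = -44745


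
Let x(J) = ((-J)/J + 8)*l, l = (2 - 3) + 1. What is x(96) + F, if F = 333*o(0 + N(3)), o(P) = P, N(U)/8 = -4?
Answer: -10656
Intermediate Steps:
N(U) = -32 (N(U) = 8*(-4) = -32)
F = -10656 (F = 333*(0 - 32) = 333*(-32) = -10656)
l = 0 (l = -1 + 1 = 0)
x(J) = 0 (x(J) = ((-J)/J + 8)*0 = (-1 + 8)*0 = 7*0 = 0)
x(96) + F = 0 - 10656 = -10656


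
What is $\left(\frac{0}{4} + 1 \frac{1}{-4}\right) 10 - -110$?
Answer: $\frac{215}{2} \approx 107.5$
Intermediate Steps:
$\left(\frac{0}{4} + 1 \frac{1}{-4}\right) 10 - -110 = \left(0 \cdot \frac{1}{4} + 1 \left(- \frac{1}{4}\right)\right) 10 + 110 = \left(0 - \frac{1}{4}\right) 10 + 110 = \left(- \frac{1}{4}\right) 10 + 110 = - \frac{5}{2} + 110 = \frac{215}{2}$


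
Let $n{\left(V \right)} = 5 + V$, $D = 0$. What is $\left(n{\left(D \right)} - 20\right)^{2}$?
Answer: $225$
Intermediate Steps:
$\left(n{\left(D \right)} - 20\right)^{2} = \left(\left(5 + 0\right) - 20\right)^{2} = \left(5 - 20\right)^{2} = \left(-15\right)^{2} = 225$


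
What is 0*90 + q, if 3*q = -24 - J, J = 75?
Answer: -33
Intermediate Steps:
q = -33 (q = (-24 - 1*75)/3 = (-24 - 75)/3 = (⅓)*(-99) = -33)
0*90 + q = 0*90 - 33 = 0 - 33 = -33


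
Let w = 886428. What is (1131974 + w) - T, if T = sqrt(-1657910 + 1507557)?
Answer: 2018402 - I*sqrt(150353) ≈ 2.0184e+6 - 387.75*I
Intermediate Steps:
T = I*sqrt(150353) (T = sqrt(-150353) = I*sqrt(150353) ≈ 387.75*I)
(1131974 + w) - T = (1131974 + 886428) - I*sqrt(150353) = 2018402 - I*sqrt(150353)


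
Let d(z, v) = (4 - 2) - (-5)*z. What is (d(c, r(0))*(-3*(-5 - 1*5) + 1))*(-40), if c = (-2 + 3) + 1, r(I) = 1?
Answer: -14880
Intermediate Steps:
c = 2 (c = 1 + 1 = 2)
d(z, v) = 2 + 5*z
(d(c, r(0))*(-3*(-5 - 1*5) + 1))*(-40) = ((2 + 5*2)*(-3*(-5 - 1*5) + 1))*(-40) = ((2 + 10)*(-3*(-5 - 5) + 1))*(-40) = (12*(-3*(-10) + 1))*(-40) = (12*(30 + 1))*(-40) = (12*31)*(-40) = 372*(-40) = -14880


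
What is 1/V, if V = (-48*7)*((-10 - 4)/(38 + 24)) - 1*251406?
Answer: -31/7791234 ≈ -3.9788e-6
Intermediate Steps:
V = -7791234/31 (V = -(-4704)/62 - 251406 = -336*(-7/31) - 251406 = 2352/31 - 251406 = -7791234/31 ≈ -2.5133e+5)
1/V = 1/(-7791234/31) = -31/7791234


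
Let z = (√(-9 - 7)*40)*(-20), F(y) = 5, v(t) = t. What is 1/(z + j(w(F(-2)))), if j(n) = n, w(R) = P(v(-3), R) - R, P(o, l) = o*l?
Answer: -1/512020 + 8*I/25601 ≈ -1.953e-6 + 0.00031249*I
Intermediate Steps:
P(o, l) = l*o
w(R) = -4*R (w(R) = R*(-3) - R = -3*R - R = -4*R)
z = -3200*I (z = (√(-16)*40)*(-20) = ((4*I)*40)*(-20) = (160*I)*(-20) = -3200*I ≈ -3200.0*I)
1/(z + j(w(F(-2)))) = 1/(-3200*I - 4*5) = 1/(-3200*I - 20) = 1/(-20 - 3200*I) = (-20 + 3200*I)/10240400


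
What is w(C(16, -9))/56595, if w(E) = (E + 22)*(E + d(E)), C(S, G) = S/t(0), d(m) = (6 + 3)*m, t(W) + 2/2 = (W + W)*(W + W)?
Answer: -64/3773 ≈ -0.016963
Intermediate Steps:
t(W) = -1 + 4*W² (t(W) = -1 + (W + W)*(W + W) = -1 + (2*W)*(2*W) = -1 + 4*W²)
d(m) = 9*m
C(S, G) = -S (C(S, G) = S/(-1 + 4*0²) = S/(-1 + 4*0) = S/(-1 + 0) = S/(-1) = S*(-1) = -S)
w(E) = 10*E*(22 + E) (w(E) = (E + 22)*(E + 9*E) = (22 + E)*(10*E) = 10*E*(22 + E))
w(C(16, -9))/56595 = (10*(-1*16)*(22 - 1*16))/56595 = (10*(-16)*(22 - 16))*(1/56595) = (10*(-16)*6)*(1/56595) = -960*1/56595 = -64/3773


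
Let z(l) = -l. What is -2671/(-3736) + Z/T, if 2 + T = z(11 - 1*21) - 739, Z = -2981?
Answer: 13089517/2731016 ≈ 4.7929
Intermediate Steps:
T = -731 (T = -2 + (-(11 - 1*21) - 739) = -2 + (-(11 - 21) - 739) = -2 + (-1*(-10) - 739) = -2 + (10 - 739) = -2 - 729 = -731)
-2671/(-3736) + Z/T = -2671/(-3736) - 2981/(-731) = -2671*(-1/3736) - 2981*(-1/731) = 2671/3736 + 2981/731 = 13089517/2731016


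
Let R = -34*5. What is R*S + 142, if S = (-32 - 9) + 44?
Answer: -368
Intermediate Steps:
S = 3 (S = -41 + 44 = 3)
R = -170
R*S + 142 = -170*3 + 142 = -510 + 142 = -368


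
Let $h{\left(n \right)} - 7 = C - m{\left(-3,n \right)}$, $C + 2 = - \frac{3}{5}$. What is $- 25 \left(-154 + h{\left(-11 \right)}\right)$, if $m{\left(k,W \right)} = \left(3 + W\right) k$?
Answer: $4340$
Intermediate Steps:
$m{\left(k,W \right)} = k \left(3 + W\right)$
$C = - \frac{13}{5}$ ($C = -2 - \frac{3}{5} = - \frac{13}{5} \approx -2.6$)
$h{\left(n \right)} = \frac{67}{5} + 3 n$ ($h{\left(n \right)} = 7 - \left(\frac{13}{5} - 3 \left(3 + n\right)\right) = 7 - \left(- \frac{32}{5} - 3 n\right) = 7 + \left(- \frac{13}{5} + \left(9 + 3 n\right)\right) = 7 + \left(\frac{32}{5} + 3 n\right) = \frac{67}{5} + 3 n$)
$- 25 \left(-154 + h{\left(-11 \right)}\right) = - 25 \left(-154 + \left(\frac{67}{5} + 3 \left(-11\right)\right)\right) = - 25 \left(-154 + \left(\frac{67}{5} - 33\right)\right) = - 25 \left(-154 - \frac{98}{5}\right) = \left(-25\right) \left(- \frac{868}{5}\right) = 4340$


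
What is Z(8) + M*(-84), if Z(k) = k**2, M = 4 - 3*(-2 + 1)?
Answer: -524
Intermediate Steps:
M = 7 (M = 4 - 3*(-1) = 4 + 3 = 7)
Z(8) + M*(-84) = 8**2 + 7*(-84) = 64 - 588 = -524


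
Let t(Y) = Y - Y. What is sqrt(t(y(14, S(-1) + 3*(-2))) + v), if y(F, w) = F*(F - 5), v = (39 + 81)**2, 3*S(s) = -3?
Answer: 120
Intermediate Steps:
S(s) = -1 (S(s) = (1/3)*(-3) = -1)
v = 14400 (v = 120**2 = 14400)
y(F, w) = F*(-5 + F)
t(Y) = 0
sqrt(t(y(14, S(-1) + 3*(-2))) + v) = sqrt(0 + 14400) = sqrt(14400) = 120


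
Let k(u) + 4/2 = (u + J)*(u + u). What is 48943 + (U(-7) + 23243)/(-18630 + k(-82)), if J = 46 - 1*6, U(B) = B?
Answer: 143690839/2936 ≈ 48941.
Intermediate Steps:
J = 40 (J = 46 - 6 = 40)
k(u) = -2 + 2*u*(40 + u) (k(u) = -2 + (u + 40)*(u + u) = -2 + (40 + u)*(2*u) = -2 + 2*u*(40 + u))
48943 + (U(-7) + 23243)/(-18630 + k(-82)) = 48943 + (-7 + 23243)/(-18630 + (-2 + 2*(-82)**2 + 80*(-82))) = 48943 + 23236/(-18630 + (-2 + 2*6724 - 6560)) = 48943 + 23236/(-18630 + (-2 + 13448 - 6560)) = 48943 + 23236/(-18630 + 6886) = 48943 + 23236/(-11744) = 48943 + 23236*(-1/11744) = 48943 - 5809/2936 = 143690839/2936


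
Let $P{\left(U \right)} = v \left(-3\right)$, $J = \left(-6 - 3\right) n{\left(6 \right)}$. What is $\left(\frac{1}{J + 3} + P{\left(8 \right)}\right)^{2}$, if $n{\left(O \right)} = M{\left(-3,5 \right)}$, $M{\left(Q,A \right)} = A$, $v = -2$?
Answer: $\frac{63001}{1764} \approx 35.715$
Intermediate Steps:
$n{\left(O \right)} = 5$
$J = -45$ ($J = \left(-6 - 3\right) 5 = \left(-9\right) 5 = -45$)
$P{\left(U \right)} = 6$ ($P{\left(U \right)} = \left(-2\right) \left(-3\right) = 6$)
$\left(\frac{1}{J + 3} + P{\left(8 \right)}\right)^{2} = \left(\frac{1}{-45 + 3} + 6\right)^{2} = \left(\frac{1}{-42} + 6\right)^{2} = \left(- \frac{1}{42} + 6\right)^{2} = \left(\frac{251}{42}\right)^{2} = \frac{63001}{1764}$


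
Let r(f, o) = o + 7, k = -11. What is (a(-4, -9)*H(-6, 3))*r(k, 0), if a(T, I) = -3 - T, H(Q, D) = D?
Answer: 21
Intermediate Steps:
r(f, o) = 7 + o
(a(-4, -9)*H(-6, 3))*r(k, 0) = ((-3 - 1*(-4))*3)*(7 + 0) = ((-3 + 4)*3)*7 = (1*3)*7 = 3*7 = 21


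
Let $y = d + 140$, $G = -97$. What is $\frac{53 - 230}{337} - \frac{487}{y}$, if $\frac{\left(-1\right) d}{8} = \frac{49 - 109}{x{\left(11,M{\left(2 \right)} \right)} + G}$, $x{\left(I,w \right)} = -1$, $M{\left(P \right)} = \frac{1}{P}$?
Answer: $- \frac{9213571}{2230940} \approx -4.1299$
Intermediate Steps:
$d = - \frac{240}{49}$ ($d = - 8 \frac{49 - 109}{-1 - 97} = - 8 \left(- \frac{60}{-98}\right) = - 8 \left(\left(-60\right) \left(- \frac{1}{98}\right)\right) = \left(-8\right) \frac{30}{49} = - \frac{240}{49} \approx -4.898$)
$y = \frac{6620}{49}$ ($y = - \frac{240}{49} + 140 = \frac{6620}{49} \approx 135.1$)
$\frac{53 - 230}{337} - \frac{487}{y} = \frac{53 - 230}{337} - \frac{487}{\frac{6620}{49}} = \left(-177\right) \frac{1}{337} - \frac{23863}{6620} = - \frac{177}{337} - \frac{23863}{6620} = - \frac{9213571}{2230940}$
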